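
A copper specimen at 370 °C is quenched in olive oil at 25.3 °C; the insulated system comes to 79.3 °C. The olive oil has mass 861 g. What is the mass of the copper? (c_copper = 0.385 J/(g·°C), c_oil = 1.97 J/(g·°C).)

m ≈ 818 g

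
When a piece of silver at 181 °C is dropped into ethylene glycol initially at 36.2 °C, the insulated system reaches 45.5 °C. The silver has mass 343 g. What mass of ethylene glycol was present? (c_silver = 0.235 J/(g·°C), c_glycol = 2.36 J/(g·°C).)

m ≈ 498 g

Let T be the final temperature. ΣQ_i = 0:
343×0.235×(45.5 − 181) + m×2.36×(45.5 − 36.2) = 0
21.95 m = 10922
m = 10922/21.95 ≈ 497.6 g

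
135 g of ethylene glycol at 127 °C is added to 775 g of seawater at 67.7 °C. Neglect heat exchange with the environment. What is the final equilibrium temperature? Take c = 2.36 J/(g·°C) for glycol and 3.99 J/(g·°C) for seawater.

Energy conservation, ΣQ = 0:
135*2.36*(T − 127) + 775*3.99*(T − 67.7) = 0
3410.8 T = 249808
T = 249808/3410.8 ≈ 73.24 °C

T_f ≈ 73.2 °C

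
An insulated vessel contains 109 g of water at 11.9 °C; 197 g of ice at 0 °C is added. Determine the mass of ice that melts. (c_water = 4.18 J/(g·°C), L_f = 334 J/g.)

m_melted ≈ 16.2 g

Cooling the water to 0 °C releases 109×4.18×11.9 = 5421.9 J.
To melt every bit of ice: 197×334 = 65798 J.
5421.9 J < 65798 J, so only part of the ice melts and the system sits at 0 °C.
m_melted×334 = 5421.9  ⇒  m_melted ≈ 16.23 g.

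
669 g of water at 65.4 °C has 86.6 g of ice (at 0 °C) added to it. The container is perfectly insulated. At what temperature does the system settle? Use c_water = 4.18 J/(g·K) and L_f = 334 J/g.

T_f ≈ 48.7 °C

Heat gained plus heat lost sum to zero:
fusion: m_ice L_f = 86.6×334 = 28924
  warm the meltwater: 361.99 T
  water: 2796.4(T − 65.4)
3158.4 T = 182886 − 28924 = 153961
T ≈ 48.75 °C (positive, so assuming full melt was valid).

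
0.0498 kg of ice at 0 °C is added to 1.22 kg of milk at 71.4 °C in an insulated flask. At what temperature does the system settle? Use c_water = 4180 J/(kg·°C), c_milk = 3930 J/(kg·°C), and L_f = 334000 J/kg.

T_f ≈ 65.1 °C

Let T be the final temperature. ΣQ_i = 0:
melt ice: 0.0498×334000 = 16633
  warm the meltwater: 208.16 T
  milk cools: 1.22×3930×(T − 71.4) = 4794.6(T − 71.4)
5002.8 T = 342334 − 16633 = 325701
T ≈ 65.10 °C — above 0 °C, consistent with complete melting.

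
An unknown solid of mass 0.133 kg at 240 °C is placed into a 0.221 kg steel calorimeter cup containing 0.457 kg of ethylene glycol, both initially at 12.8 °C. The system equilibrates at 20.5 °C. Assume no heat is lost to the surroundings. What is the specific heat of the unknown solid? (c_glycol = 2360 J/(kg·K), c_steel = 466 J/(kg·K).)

Net heat exchanged in the isolated system is zero:
0.133·c·(20.5 − 240) + 0.457·2360·(20.5 − 12.8) + 0.221·466·(20.5 − 12.8) = 0
-29.19 c = -9097.6
c = -9097.6/-29.19 ≈ 311.6 J/(kg·K)

c ≈ 312 J/(kg·K)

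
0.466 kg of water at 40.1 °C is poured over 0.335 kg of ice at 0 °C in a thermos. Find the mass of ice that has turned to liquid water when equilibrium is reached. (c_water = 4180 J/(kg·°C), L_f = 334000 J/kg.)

m_melted ≈ 0.234 kg

Heat available from the water dropping to 0 °C: 0.466·4180·40.1 = 78110 J.
Fully melting the ice requires m_ice L_f = 0.335·334000 = 111890 J.
Since 78110 < 111890 J, not all the ice melts; equilibrium is at 0 °C.
m_melted·334000 = 78110  ⇒  m_melted ≈ 0.2339 kg.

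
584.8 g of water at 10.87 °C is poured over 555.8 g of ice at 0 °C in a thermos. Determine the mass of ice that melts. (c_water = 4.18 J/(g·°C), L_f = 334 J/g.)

Water can give up m c ΔT = 584.8×4.18×10.87 = 26571 J before reaching 0 °C.
To melt every bit of ice: 555.8×334 = 185637 J.
That's not enough to melt it all — equilibrium is at 0 °C with ice remaining.
m_melted×334 = 26571  ⇒  m_melted ≈ 79.55 g.

m_melted ≈ 79.6 g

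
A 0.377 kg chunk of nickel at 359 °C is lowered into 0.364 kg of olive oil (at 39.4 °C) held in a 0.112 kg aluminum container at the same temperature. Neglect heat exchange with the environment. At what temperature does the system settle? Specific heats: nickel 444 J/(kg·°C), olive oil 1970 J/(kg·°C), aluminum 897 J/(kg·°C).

Conservation of energy gives ΣQ = 0:
0.377*444*(T − 359) + 0.364*1970*(T − 39.4) + 0.112*897*(T − 39.4) = 0
984.93 T = 92304
T = 92304 / 984.93 = 93.7 °C

T_f ≈ 93.7 °C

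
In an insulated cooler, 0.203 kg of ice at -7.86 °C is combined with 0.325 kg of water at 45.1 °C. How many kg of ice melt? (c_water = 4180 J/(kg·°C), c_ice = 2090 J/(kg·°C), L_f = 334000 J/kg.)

m_melted ≈ 0.173 kg

Cooling the water to 0 °C releases 0.325·4180·45.1 = 61268 J.
Warming the ice to 0 °C takes 0.203·2090·7.86 = 3334.8 J, leaving 57934 J for melting.
Melting all 0.203 kg of ice would need 0.203·334000 = 67802 J.
That's not enough to melt it all — equilibrium is at 0 °C with ice remaining.
Mass melted = 57934/334000 ≈ 0.1735 kg.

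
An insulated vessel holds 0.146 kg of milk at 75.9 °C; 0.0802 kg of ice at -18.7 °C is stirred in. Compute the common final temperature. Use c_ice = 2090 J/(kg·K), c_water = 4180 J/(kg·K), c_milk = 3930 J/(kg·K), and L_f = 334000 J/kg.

T_f ≈ 15.0 °C

Energy balance with sensible and latent terms:
warm ice to 0 °C: 0.0802×2090×(0 − (-18.7)) = 3134.5
  fusion: m_ice L_f = 0.0802×334000 = 26787
  meltwater 0→T: 0.0802×4180×T = 335.24 T
  milk: 573.78(T − 75.9)
909.02 T = 43550 − 29921 = 13629
T ≈ 14.99 °C. Since T > 0 °C, the all-ice-melts assumption holds.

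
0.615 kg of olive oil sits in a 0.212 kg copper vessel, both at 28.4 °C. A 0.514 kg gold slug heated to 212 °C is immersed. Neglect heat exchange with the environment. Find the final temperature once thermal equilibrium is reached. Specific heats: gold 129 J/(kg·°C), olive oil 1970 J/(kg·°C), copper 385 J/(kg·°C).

Setting the total heat transfer to zero:
0.514·129·(T − 212) + 0.615·1970·(T − 28.4) + 0.212·385·(T − 28.4) = 0
(66.31 + 1211.5 + 81.62) T = 66.31·212 + 1211.5·28.4 + 81.62·28.4
T = 50783/1359.5 ≈ 37.35 °C

T_f ≈ 37.4 °C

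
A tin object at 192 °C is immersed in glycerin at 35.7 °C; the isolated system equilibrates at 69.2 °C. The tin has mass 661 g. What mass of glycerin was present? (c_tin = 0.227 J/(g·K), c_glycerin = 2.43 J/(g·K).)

m ≈ 226 g

|Q_tin| = |Q_glycerin|:
661×0.227×(192 − 69.2) = m×2.43×(69.2 − 35.7)
81.41 m = 18426  ⇒  m ≈ 226.3 g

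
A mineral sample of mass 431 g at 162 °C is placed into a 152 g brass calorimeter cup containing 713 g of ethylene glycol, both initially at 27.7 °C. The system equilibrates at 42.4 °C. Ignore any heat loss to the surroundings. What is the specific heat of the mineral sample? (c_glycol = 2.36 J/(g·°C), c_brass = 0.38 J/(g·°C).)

Energy conservation, ΣQ = 0:
431×c×(42.4 − 162) + 713×2.36×(42.4 − 27.7) + 152×0.38×(42.4 − 27.7) = 0
-51548 c = -25584
c = -25584/-51548 ≈ 0.4963 J/(g·°C)

c ≈ 0.496 J/(g·°C)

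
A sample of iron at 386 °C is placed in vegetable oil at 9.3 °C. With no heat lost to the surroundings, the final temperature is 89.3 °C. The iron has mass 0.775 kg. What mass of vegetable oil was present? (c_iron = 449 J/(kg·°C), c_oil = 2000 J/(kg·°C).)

m ≈ 0.645 kg

Setting the total heat transfer to zero:
0.775×449×(89.3 − 386) + m×2000×(89.3 − 9.3) = 0
160000 m = 103244
m = 103244/160000 ≈ 0.6453 kg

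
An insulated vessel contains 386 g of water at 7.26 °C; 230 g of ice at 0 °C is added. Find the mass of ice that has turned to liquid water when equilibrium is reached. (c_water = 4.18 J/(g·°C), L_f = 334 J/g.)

m_melted ≈ 35.1 g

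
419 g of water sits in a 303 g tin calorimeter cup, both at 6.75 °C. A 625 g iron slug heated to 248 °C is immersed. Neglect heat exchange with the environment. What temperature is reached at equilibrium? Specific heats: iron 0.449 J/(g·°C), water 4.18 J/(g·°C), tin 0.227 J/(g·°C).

Setting the total heat transfer to zero:
625*0.449*(T − 248) + 419*4.18*(T − 6.75) + 303*0.227*(T − 6.75) = 0
2100.8 T = 81881
T = 81881/2100.8 ≈ 38.98 °C

T_f ≈ 39.0 °C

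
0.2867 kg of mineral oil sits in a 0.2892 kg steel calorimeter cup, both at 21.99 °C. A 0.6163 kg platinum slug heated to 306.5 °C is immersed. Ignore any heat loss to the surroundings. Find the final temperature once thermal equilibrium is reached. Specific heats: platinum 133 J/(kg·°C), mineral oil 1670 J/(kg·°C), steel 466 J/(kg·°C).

T_f is the heat-capacity-weighted average of the initial temperatures:
T_f = (81.97*306.5 + 478.79*21.99 + 134.77*21.99) / (81.97 + 478.79 + 134.77)
    = 38615 / 695.52 ≈ 55.52 °C

T_f ≈ 55.5 °C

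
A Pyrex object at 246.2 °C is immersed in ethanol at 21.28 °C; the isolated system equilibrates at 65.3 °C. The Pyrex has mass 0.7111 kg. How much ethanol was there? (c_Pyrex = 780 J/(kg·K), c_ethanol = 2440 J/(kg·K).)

m ≈ 0.934 kg

Heat lost by the Pyrex = heat gained by the ethanol:
0.7111×780×(246.2 − 65.3) = m×2440×(65.3 − 21.28)
107409 m = 100338  ⇒  m ≈ 0.9342 kg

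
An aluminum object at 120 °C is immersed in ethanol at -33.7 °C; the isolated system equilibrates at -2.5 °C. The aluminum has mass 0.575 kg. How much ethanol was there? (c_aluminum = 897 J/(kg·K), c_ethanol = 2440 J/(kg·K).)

m ≈ 0.83 kg

Heat lost by the aluminum = heat gained by the ethanol:
0.575×897×(120 − -2.5) = m×2440×(-2.5 − (-33.7))
76128 m = 63182  ⇒  m ≈ 0.83 kg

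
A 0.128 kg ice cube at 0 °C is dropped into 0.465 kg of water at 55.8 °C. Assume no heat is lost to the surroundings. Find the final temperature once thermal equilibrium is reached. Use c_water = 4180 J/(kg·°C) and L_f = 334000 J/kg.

T_f ≈ 26.5 °C

Sum of m c ΔT and latent-heat terms is zero:
latent heat to melt: 0.128×334000 = 42752; warm the meltwater: 535.04 T; water cools: 0.465×4180×(T − 55.8) = 1943.7(T − 55.8)
2478.7 T = 108458 − 42752 = 65706
T ≈ 26.51 °C. Since T > 0 °C, the all-ice-melts assumption holds.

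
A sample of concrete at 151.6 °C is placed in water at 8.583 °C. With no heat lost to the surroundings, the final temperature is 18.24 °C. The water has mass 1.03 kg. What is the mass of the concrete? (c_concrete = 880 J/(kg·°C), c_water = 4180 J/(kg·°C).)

Heat lost by the concrete = heat gained by the water:
m×880×(151.6 − 18.24) = 1.03×4180×(18.24 − 8.583)
117357 m = 41577  ⇒  m ≈ 0.3543 kg

m ≈ 0.354 kg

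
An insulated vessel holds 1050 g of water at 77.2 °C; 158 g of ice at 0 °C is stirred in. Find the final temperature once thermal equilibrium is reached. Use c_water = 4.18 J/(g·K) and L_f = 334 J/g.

Net heat exchanged in the isolated system is zero:
fusion: m_ice L_f = 158·334 = 52772
  warm the meltwater: 660.44 T
  water: 4389(T − 77.2)
5049.4 T = 338831 − 52772 = 286059
T ≈ 56.65 °C (positive, so assuming full melt was valid).

T_f ≈ 56.7 °C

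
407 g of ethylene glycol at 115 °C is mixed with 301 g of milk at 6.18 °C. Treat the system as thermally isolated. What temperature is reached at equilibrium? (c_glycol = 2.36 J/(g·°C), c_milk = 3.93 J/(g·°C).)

T_f ≈ 54.9 °C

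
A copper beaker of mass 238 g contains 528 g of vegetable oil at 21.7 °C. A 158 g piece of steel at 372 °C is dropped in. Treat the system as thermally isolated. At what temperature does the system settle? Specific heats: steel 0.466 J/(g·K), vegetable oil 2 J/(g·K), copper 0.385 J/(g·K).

T_f ≈ 42.8 °C

Heat gained plus heat lost sum to zero:
158·0.466·(T − 372) + 528·2·(T − 21.7) + 238·0.385·(T − 21.7) = 0
73.63(T − 372) + 1056(T − 21.7) + 91.63(T − 21.7) = 0
1221.3 T = 52293
T ≈ 42.82 °C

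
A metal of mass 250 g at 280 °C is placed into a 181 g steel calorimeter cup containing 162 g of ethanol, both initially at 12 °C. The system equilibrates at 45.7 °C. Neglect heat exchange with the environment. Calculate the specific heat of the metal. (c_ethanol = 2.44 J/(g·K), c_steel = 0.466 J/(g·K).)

c ≈ 0.276 J/(g·K)

Conservation of energy gives ΣQ = 0:
250·c·(45.7 − 280) + 162·2.44·(45.7 − 12) + 181·0.466·(45.7 − 12) = 0
-58575 c = -16163
c = -16163/-58575 ≈ 0.2759 J/(g·K)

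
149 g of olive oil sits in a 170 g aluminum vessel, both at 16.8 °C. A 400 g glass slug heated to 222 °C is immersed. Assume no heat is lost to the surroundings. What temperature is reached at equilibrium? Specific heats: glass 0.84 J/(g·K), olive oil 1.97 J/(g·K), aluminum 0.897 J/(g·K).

Let T be the final temperature. ΣQ_i = 0:
400·0.84·(T − 222) + 149·1.97·(T − 16.8) + 170·0.897·(T − 16.8) = 0
(336 + 293.53 + 152.49) T = 336·222 + 293.53·16.8 + 152.49·16.8
T = 82085/782.02 ≈ 104.97 °C

T_f ≈ 105.0 °C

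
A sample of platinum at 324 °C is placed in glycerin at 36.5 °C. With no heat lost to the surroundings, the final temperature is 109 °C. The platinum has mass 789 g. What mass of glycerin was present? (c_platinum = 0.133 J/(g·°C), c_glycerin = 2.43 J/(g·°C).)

m ≈ 128 g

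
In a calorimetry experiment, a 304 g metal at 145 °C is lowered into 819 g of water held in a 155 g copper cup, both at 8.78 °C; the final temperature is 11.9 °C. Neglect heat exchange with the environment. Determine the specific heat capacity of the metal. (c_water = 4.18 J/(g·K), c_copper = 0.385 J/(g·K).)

Energy conservation, ΣQ = 0:
304·c·(11.9 − 145) + 819·4.18·(11.9 − 8.78) + 155·0.385·(11.9 − 8.78) = 0
-40462 c = -10867
c = -10867/-40462 ≈ 0.2686 J/(g·K)

c ≈ 0.269 J/(g·K)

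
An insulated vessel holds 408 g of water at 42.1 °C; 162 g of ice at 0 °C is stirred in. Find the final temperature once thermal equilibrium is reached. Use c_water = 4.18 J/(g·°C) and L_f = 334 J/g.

T_f ≈ 7.4 °C

Sum of m c ΔT and latent-heat terms is zero:
fusion: m_ice L_f = 162·334 = 54108
  meltwater 0→T: 162·4.18·T = 677.16 T
  water: 1705.4(T − 42.1)
2382.6 T = 71799 − 54108 = 17691
T ≈ 7.43 °C (positive, so assuming full melt was valid).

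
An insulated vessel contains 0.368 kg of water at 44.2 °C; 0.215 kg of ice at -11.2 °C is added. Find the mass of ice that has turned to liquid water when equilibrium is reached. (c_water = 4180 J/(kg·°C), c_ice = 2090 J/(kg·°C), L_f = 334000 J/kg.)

Cooling the water to 0 °C releases 0.368×4180×44.2 = 67990 J.
Warming the ice to 0 °C takes 0.215×2090×11.2 = 5032.7 J, leaving 62957 J for melting.
To melt every bit of ice: 0.215×334000 = 71810 J.
Since 62957 < 71810 J, not all the ice melts; equilibrium is at 0 °C.
m_melted×334000 = 62957  ⇒  m_melted ≈ 0.1885 kg.

m_melted ≈ 0.188 kg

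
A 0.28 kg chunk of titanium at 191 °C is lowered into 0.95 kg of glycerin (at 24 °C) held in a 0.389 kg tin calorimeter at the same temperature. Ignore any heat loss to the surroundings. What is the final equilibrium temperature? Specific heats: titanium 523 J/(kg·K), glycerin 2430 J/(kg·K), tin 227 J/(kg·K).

T_f ≈ 33.6 °C

Net heat exchanged in the isolated system is zero:
0.28*523*(T − 191) + 0.95*2430*(T − 24) + 0.389*227*(T − 24) = 0
(146.44 + 2308.5 + 88.3) T = 146.44*191 + 2308.5*24 + 88.3*24
T ≈ 33.62 °C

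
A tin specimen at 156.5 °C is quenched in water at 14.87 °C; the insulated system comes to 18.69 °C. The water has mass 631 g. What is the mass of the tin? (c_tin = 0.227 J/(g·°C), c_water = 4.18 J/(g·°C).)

Energy conservation, ΣQ = 0:
m·0.227·(18.69 − 156.5) + 631·4.18·(18.69 − 14.87) = 0
-31.28 m = -10076
m = -10076/-31.28 ≈ 322.1 g

m ≈ 322 g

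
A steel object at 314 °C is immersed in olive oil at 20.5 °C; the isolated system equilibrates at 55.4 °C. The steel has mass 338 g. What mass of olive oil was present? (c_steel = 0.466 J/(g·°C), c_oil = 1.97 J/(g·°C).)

m ≈ 592 g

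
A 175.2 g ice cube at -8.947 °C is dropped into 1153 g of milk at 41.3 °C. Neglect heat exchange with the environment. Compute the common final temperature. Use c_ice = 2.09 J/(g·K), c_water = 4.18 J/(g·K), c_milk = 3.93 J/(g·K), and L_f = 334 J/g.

T_f ≈ 23.8 °C

Taking heat into each body as positive, Σ m c ΔT = 0:
warm ice to 0 °C: 175.2·2.09·(0 − (-8.947)) = 3276.1; melt ice: 175.2·334 = 58517; meltwater 0→T: 175.2·4.18·T = 732.34 T; milk cools: 1153·3.93·(T − 41.3) = 4531.3(T − 41.3)
5263.6 T = 187142 − 61793 = 125349
T ≈ 23.81 °C (positive, so assuming full melt was valid).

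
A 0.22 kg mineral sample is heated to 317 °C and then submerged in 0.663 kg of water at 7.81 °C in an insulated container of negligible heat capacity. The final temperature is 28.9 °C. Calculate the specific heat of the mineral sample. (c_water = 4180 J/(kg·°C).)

c ≈ 922 J/(kg·°C)

Heat lost by the mineral sample = heat gained by the water:
0.22·c·(317 − 28.9) = 0.663·4180·(28.9 − 7.81)
63.38 c = 58448  ⇒  c ≈ 922.1 J/(kg·°C)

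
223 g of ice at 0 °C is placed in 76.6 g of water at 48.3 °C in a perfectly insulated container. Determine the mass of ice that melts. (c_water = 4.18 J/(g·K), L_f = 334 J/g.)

m_melted ≈ 46.3 g

Water can give up m c ΔT = 76.6·4.18·48.3 = 15465 J before reaching 0 °C.
To melt every bit of ice: 223·334 = 74482 J.
Since 15465 < 74482 J, not all the ice melts; equilibrium is at 0 °C.
m_melted·334 = 15465  ⇒  m_melted ≈ 46.3 g.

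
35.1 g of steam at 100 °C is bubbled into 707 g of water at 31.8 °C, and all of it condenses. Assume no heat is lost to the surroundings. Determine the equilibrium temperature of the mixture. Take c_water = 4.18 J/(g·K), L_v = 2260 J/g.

Heat gained plus heat lost sum to zero:
condense steam: −35.1·2260 = −79326; condensate cools 100→T: 35.1·4.18·(T − 100) = 146.72(T − 100); original water: 2955.3(T − 31.8)
3102 T = 79326 + 14672 + 93977 = 187975
T ≈ 60.60 °C (< 100 °C, so full condensation is consistent).

T_f ≈ 60.6 °C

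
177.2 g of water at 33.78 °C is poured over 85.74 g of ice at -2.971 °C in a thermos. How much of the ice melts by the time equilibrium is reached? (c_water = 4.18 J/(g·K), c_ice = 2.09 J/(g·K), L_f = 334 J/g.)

m_melted ≈ 73.3 g

Cooling the water to 0 °C releases 177.2·4.18·33.78 = 25021 J.
Warming the ice to 0 °C takes 85.74·2.09·2.971 = 532.39 J, leaving 24488 J for melting.
Melting all 85.74 g of ice would need 85.74·334 = 28637 J.
That's not enough to melt it all — equilibrium is at 0 °C with ice remaining.
m_melt = 24488 / L_f = 73.32 g.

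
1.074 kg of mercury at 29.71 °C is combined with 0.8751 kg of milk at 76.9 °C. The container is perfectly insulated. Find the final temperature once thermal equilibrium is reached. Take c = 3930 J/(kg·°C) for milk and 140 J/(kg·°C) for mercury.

T_f ≈ 74.9 °C

With ΣQ=0 the equilibrium temperature is the m·c-weighted mean:
T_f = (3439.1·76.9 + 150.36·29.71) / (3439.1 + 150.36)
    = 268937 / 3589.5 ≈ 74.92 °C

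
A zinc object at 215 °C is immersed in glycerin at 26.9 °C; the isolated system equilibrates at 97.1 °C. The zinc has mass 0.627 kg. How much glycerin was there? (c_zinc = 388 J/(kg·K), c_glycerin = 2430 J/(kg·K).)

m ≈ 0.168 kg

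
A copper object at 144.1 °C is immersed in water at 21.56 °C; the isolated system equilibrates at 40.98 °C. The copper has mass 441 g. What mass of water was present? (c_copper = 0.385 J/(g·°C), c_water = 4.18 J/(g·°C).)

m ≈ 216 g

Conservation of energy gives ΣQ = 0:
441×0.385×(40.98 − 144.1) + m×4.18×(40.98 − 21.56) = 0
81.18 m = 17508
m = 17508/81.18 ≈ 215.7 g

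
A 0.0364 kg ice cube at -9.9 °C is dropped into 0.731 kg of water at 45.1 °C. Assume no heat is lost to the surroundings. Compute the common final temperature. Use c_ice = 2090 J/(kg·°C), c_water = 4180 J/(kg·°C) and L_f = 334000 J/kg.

Setting the total heat transfer to zero:
ice -9.9→0 °C: 0.0364·2090·9.9 = 753.15
  latent heat to melt: 0.0364·334000 = 12158
  meltwater 0→T: 0.0364·4180·T = 152.15 T
  water cools: 0.731·4180·(T − 45.1) = 3055.6(T − 45.1)
3207.7 T = 137807 − 12911 = 124896
T ≈ 38.94 °C. Since T > 0 °C, the all-ice-melts assumption holds.

T_f ≈ 38.9 °C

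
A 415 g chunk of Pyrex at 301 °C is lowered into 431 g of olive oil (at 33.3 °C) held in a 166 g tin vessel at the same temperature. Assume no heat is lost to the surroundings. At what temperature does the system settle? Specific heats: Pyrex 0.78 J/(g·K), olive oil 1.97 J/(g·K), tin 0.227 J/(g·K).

T_f ≈ 104.9 °C

Taking heat into each body as positive, Σ m c ΔT = 0:
415·0.78·(T − 301) + 431·1.97·(T − 33.3) + 166·0.227·(T − 33.3) = 0
1210.5 T = 126963
T ≈ 104.89 °C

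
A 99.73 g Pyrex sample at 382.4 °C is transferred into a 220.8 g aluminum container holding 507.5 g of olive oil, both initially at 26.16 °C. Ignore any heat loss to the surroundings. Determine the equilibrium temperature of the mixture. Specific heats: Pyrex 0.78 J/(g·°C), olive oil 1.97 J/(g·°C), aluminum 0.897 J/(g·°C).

T_f ≈ 47.9 °C

Net heat exchanged in the isolated system is zero:
99.73*0.78*(T − 382.4) + 507.5*1.97*(T − 26.16) + 220.8*0.897*(T − 26.16) = 0
77.79(T − 382.4) + 999.77(T − 26.16) + 198.06(T − 26.16) = 0
1275.6 T = 61082
T = 61082 / 1275.6 = 47.9 °C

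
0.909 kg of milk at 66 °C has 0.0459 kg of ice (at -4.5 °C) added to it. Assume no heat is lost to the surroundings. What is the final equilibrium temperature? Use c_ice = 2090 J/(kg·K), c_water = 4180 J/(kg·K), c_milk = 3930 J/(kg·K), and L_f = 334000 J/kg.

Taking heat into each body as positive, Σ m c ΔT = 0:
warm ice to 0 °C: 0.0459×2090×(0 − (-4.5)) = 431.69
  melt ice: 0.0459×334000 = 15331
  meltwater 0→T: 0.0459×4180×T = 191.86 T
  milk: 3572.4(T − 66)
3764.2 T = 235776 − 15762 = 220014
T ≈ 58.45 °C (positive, so assuming full melt was valid).

T_f ≈ 58.4 °C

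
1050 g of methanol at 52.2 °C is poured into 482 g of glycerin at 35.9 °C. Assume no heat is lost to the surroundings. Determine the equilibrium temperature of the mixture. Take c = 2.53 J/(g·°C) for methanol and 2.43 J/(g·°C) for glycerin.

Setting the total heat transfer to zero:
1050×2.53×(T − 52.2) + 482×2.43×(T − 35.9) = 0
3827.8 T = 180718
T ≈ 47.21 °C

T_f ≈ 47.2 °C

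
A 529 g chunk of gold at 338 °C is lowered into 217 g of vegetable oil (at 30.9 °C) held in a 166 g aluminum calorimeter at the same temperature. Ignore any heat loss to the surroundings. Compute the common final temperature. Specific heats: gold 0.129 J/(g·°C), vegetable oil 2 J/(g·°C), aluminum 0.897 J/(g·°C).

T_f ≈ 63.1 °C

Net heat exchanged in the isolated system is zero:
529×0.129×(T − 338) + 217×2×(T − 30.9) + 166×0.897×(T − 30.9) = 0
68.24(T − 338) + 434(T − 30.9) + 148.9(T − 30.9) = 0
651.14 T = 41077
T = 41077/651.14 ≈ 63.08 °C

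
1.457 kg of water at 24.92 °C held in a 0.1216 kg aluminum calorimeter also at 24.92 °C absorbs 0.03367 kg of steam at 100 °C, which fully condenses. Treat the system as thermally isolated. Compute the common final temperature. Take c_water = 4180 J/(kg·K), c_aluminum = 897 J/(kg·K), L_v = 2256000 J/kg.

Energy conservation, ΣQ = 0:
latent heat released on condensation: 0.03367·2256000 = 75960
  condensate cools 100→T: 0.03367·4180·(T − 100) = 140.74(T − 100)
  original water: 6090.3(T − 24.92)
  aluminum cup: 0.1216·897·(T − 24.92) = 109.08(T − 24.92)
6340.1 T = 75960 + 14074 + 154487 = 244521
T ≈ 38.57 °C, under the boiling point, so the assumption holds.

T_f ≈ 38.6 °C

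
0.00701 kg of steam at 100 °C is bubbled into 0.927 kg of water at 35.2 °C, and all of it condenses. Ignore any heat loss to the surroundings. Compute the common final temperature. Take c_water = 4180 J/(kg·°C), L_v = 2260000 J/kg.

T_f ≈ 39.7 °C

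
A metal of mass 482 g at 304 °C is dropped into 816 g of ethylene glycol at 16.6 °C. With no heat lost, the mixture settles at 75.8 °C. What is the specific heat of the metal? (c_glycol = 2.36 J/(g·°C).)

Heat gained plus heat lost sum to zero:
482·c·(75.8 − 304) + 816·2.36·(75.8 − 16.6) = 0
-109992 c = -114005
c = -114005/-109992 ≈ 1.036 J/(g·°C)

c ≈ 1.04 J/(g·°C)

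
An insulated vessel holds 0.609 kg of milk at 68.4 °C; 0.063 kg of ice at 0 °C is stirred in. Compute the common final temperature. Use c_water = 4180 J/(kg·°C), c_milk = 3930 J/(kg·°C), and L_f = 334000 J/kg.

T_f ≈ 53.7 °C

Energy balance with sensible and latent terms:
melt ice: 0.063·334000 = 21042
  warm the meltwater: 263.34 T
  milk cools: 0.609·3930·(T − 68.4) = 2393.4(T − 68.4)
2656.7 T = 163707 − 21042 = 142665
T ≈ 53.70 °C. Since T > 0 °C, the all-ice-melts assumption holds.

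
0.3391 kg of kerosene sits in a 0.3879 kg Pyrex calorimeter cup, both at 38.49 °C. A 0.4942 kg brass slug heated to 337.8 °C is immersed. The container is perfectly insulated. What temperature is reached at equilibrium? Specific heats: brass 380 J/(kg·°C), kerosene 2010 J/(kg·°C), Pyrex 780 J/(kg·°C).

Net heat exchanged in the isolated system is zero:
0.4942×380×(T − 337.8) + 0.3391×2010×(T − 38.49) + 0.3879×780×(T − 38.49) = 0
1171.9 T = 101318
T = 101318/1171.9 ≈ 86.45 °C

T_f ≈ 86.5 °C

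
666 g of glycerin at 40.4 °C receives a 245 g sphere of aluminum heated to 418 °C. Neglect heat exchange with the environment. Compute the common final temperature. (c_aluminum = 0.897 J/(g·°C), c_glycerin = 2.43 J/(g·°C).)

T_f ≈ 85.5 °C

T_f is the heat-capacity-weighted average of the initial temperatures:
T_f = (219.77×418 + 1618.4×40.4) / (219.77 + 1618.4)
    = 157244 / 1838.1 ≈ 85.55 °C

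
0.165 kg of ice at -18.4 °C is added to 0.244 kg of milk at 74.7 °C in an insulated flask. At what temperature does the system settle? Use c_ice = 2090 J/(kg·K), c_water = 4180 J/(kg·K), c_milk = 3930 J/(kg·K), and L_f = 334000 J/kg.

T_f ≈ 6.2 °C

Energy balance with sensible and latent terms:
ice -18.4→0 °C: 0.165×2090×18.4 = 6345.2
  latent heat to melt: 0.165×334000 = 55110
  warm the meltwater: 689.7 T
  milk: 958.92(T − 74.7)
1648.6 T = 71631 − 61455 = 10176
T ≈ 6.17 °C. Since T > 0 °C, the all-ice-melts assumption holds.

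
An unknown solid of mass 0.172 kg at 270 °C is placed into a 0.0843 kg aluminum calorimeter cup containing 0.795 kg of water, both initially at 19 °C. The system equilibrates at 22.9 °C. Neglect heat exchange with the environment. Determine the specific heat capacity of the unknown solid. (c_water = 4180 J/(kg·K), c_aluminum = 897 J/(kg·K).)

c ≈ 312 J/(kg·K)

Conservation of energy gives ΣQ = 0:
0.172·c·(22.9 − 270) + 0.795·4180·(22.9 − 19) + 0.0843·897·(22.9 − 19) = 0
-42.5 c = -13255
c = -13255/-42.5 ≈ 311.9 J/(kg·K)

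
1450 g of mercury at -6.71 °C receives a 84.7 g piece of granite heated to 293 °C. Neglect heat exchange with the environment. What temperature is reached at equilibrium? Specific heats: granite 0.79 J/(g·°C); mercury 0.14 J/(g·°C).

T_f ≈ 67.6 °C

T_f is the heat-capacity-weighted average of the initial temperatures:
T_f = (66.91×293 + 203×(-6.71)) / (66.91 + 203)
    = 18243 / 269.91 ≈ 67.59 °C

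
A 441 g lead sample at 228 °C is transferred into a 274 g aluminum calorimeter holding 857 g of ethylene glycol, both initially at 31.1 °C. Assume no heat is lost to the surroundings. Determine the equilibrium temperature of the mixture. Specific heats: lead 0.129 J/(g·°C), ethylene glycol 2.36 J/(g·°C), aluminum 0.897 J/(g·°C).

T_f ≈ 35.9 °C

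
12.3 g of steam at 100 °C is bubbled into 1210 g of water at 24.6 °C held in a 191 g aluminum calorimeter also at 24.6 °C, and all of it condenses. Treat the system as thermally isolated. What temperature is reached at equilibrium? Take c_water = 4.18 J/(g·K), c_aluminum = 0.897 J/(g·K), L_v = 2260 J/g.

T_f ≈ 30.6 °C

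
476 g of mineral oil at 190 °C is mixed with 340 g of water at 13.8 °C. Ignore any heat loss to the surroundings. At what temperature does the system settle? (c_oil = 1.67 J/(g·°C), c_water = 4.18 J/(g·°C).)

T_f ≈ 77.0 °C

Set heat shed by the hot body equal to heat absorbed by the cold body:
476×1.67×(190 − T) = 340×4.18×(T − 13.8)
794.92(190 − T) = 1421.2(T − 13.8)
2216.1 T = 170647  ⇒  T ≈ 77.00 °C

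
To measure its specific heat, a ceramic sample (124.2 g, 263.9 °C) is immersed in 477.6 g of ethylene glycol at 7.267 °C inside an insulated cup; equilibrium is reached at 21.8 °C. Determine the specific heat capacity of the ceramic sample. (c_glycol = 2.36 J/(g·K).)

Conservation of energy gives ΣQ = 0:
124.2×c×(21.8 − 263.9) + 477.6×2.36×(21.8 − 7.267) = 0
-30069 c = -16381
c = -16381/-30069 ≈ 0.5448 J/(g·K)

c ≈ 0.545 J/(g·K)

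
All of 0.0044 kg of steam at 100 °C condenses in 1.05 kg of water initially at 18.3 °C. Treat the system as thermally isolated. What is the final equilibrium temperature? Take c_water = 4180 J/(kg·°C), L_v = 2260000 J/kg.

T_f ≈ 20.9 °C

Net heat exchanged in the isolated system is zero:
latent heat released on condensation: 0.0044×2260000 = 9944; condensed water 100 °C→T: 18.39(T − 100); original water: 4389(T − 18.3)
4407.4 T = 9944 + 1839.2 + 80319 = 92102
T ≈ 20.90 °C, under the boiling point, so the assumption holds.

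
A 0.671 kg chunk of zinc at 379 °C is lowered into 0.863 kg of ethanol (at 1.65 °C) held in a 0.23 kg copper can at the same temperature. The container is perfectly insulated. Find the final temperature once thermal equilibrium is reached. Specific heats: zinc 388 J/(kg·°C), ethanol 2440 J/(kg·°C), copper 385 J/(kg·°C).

Let T be the final temperature. ΣQ_i = 0:
0.671·388·(T − 379) + 0.863·2440·(T − 1.65) + 0.23·385·(T − 1.65) = 0
260.35(T − 379) + 2105.7(T − 1.65) + 88.55(T − 1.65) = 0
(260.35 + 2105.7 + 88.55) T = 260.35·379 + 2105.7·1.65 + 88.55·1.65
T = 102292/2454.6 ≈ 41.67 °C

T_f ≈ 41.7 °C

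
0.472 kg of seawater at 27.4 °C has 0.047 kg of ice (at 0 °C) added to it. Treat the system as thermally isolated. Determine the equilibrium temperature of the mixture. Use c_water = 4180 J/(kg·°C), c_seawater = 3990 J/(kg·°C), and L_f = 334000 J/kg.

T_f ≈ 17.3 °C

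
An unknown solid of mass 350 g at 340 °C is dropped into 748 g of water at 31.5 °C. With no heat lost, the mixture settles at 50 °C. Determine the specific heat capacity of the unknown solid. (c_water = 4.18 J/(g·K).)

c ≈ 0.57 J/(g·K)

m_s c (T_s − T_f) = m_water c_water (T_f − T_0):
350×c×(340 − 50) = 748×4.18×(50 − 31.5)
101500 c = 57843  ⇒  c ≈ 0.5699 J/(g·K)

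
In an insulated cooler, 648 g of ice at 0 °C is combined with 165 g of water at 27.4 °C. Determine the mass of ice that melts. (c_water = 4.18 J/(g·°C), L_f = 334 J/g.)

Water can give up m c ΔT = 165·4.18·27.4 = 18898 J before reaching 0 °C.
Fully melting the ice requires m_ice L_f = 648·334 = 216432 J.
That's not enough to melt it all — equilibrium is at 0 °C with ice remaining.
m_melt = 18898 / L_f = 56.58 g.

m_melted ≈ 56.6 g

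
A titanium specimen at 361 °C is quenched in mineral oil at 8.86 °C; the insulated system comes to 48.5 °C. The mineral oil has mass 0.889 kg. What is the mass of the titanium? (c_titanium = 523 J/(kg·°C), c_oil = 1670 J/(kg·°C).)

m ≈ 0.36 kg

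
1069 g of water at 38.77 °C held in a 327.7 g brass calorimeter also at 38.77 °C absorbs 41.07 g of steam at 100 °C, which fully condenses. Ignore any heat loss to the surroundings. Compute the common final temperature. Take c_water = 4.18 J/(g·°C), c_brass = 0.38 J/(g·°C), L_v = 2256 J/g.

T_f ≈ 60.4 °C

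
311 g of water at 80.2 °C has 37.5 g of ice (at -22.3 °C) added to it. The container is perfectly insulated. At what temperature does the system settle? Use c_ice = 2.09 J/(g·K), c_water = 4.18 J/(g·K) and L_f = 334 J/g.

Conservation of energy gives ΣQ = 0:
ice -22.3→0 °C: 37.5·2.09·22.3 = 1747.8
  fusion: m_ice L_f = 37.5·334 = 12525
  meltwater 0→T: 37.5·4.18·T = 156.75 T
  water cools: 311·4.18·(T − 80.2) = 1300(T − 80.2)
1456.7 T = 104258 − 14273 = 89986
T ≈ 61.77 °C — above 0 °C, consistent with complete melting.

T_f ≈ 61.8 °C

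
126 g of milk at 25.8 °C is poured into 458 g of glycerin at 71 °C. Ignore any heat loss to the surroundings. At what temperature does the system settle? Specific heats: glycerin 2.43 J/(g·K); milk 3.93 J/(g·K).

|Q_glycerin| = |Q_milk|:
458*2.43*(71 − T) = 126*3.93*(T − 25.8)
1112.9(71 − T) = 495.18(T − 25.8)
1608.1 T = 91794  ⇒  T ≈ 57.08 °C

T_f ≈ 57.1 °C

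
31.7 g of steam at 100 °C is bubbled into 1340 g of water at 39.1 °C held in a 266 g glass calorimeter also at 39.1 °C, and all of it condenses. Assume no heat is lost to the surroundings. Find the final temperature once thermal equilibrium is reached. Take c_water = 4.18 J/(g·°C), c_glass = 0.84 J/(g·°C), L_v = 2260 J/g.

T_f ≈ 52.5 °C

Taking heat into each body as positive, Σ m c ΔT = 0:
latent heat released on condensation: 31.7×2260 = 71642; condensate cools 100→T: 31.7×4.18×(T − 100) = 132.51(T − 100); original water: 5601.2(T − 39.1); cup: 223.44(T − 39.1)
5957.1 T = 71642 + 13251 + 227743 = 312636
T ≈ 52.48 °C, under the boiling point, so the assumption holds.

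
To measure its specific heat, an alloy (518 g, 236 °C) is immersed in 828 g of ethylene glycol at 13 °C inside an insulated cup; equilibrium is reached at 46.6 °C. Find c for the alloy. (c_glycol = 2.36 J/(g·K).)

c ≈ 0.669 J/(g·K)

m_s c (T_s − T_f) = m_glycol c_glycol (T_f − T_0):
518×c×(236 − 46.6) = 828×2.36×(46.6 − 13)
98109 c = 65657  ⇒  c ≈ 0.6692 J/(g·K)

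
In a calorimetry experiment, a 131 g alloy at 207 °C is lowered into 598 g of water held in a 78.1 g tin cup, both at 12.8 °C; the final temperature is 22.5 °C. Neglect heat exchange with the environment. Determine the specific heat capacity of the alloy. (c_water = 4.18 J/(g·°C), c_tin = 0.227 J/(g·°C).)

Taking heat into each body as positive, Σ m c ΔT = 0:
131×c×(22.5 − 207) + 598×4.18×(22.5 − 12.8) + 78.1×0.227×(22.5 − 12.8) = 0
-24170 c = -24418
c = -24418/-24170 ≈ 1.01 J/(g·°C)

c ≈ 1.01 J/(g·°C)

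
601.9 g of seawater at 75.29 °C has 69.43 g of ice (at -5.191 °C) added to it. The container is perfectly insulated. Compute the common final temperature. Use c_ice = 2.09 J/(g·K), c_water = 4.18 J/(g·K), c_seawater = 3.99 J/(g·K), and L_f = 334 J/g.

Heat gained plus heat lost sum to zero:
ice -5.191→0 °C: 69.43×2.09×5.191 = 753.26; latent heat to melt: 69.43×334 = 23190; warm the meltwater: 290.22 T; seawater: 2401.6(T − 75.29)
2691.8 T = 180815 − 23943 = 156872
T ≈ 58.28 °C. Since T > 0 °C, the all-ice-melts assumption holds.

T_f ≈ 58.3 °C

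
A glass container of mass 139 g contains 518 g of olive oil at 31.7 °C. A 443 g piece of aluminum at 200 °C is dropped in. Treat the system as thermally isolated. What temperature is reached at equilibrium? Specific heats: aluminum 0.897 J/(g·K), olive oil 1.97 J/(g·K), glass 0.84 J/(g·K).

Let T be the final temperature. ΣQ_i = 0:
443*0.897*(T − 200) + 518*1.97*(T − 31.7) + 139*0.84*(T − 31.7) = 0
397.37(T − 200) + 1020.5(T − 31.7) + 116.76(T − 31.7) = 0
(397.37 + 1020.5 + 116.76) T = 397.37*200 + 1020.5*31.7 + 116.76*31.7
T = 115524 / 1534.6 = 75.3 °C

T_f ≈ 75.3 °C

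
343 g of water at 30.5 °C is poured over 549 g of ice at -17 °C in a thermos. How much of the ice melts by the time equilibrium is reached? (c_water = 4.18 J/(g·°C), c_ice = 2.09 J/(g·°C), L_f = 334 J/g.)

m_melted ≈ 72.5 g

Cooling the water to 0 °C releases 343·4.18·30.5 = 43729 J.
Warming the ice to 0 °C takes 549·2.09·17 = 19506 J, leaving 24223 J for melting.
To melt every bit of ice: 549·334 = 183366 J.
That's not enough to melt it all — equilibrium is at 0 °C with ice remaining.
m_melted·334 = 24223  ⇒  m_melted ≈ 72.52 g.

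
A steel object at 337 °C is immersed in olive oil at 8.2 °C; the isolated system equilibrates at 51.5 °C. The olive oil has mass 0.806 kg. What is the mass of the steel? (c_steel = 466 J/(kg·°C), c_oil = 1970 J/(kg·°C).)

m ≈ 0.517 kg

Heat lost by the steel = heat gained by the oil:
m×466×(337 − 51.5) = 0.806×1970×(51.5 − 8.2)
133043 m = 68753  ⇒  m ≈ 0.5168 kg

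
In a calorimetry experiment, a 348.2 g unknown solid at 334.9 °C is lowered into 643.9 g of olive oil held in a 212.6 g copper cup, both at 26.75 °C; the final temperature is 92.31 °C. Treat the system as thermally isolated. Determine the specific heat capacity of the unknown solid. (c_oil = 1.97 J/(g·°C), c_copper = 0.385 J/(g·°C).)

c ≈ 1.05 J/(g·°C)

Taking heat into each body as positive, Σ m c ΔT = 0:
348.2·c·(92.31 − 334.9) + 643.9·1.97·(92.31 − 26.75) + 212.6·0.385·(92.31 − 26.75) = 0
-84470 c = -88528
c = -88528/-84470 ≈ 1.048 J/(g·°C)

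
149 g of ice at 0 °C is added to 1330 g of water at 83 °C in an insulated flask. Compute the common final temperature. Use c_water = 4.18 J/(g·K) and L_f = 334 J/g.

Heat gained plus heat lost sum to zero:
latent heat to melt: 149×334 = 49766; warm the meltwater: 622.82 T; water cools: 1330×4.18×(T − 83) = 5559.4(T − 83)
6182.2 T = 461430 − 49766 = 411664
T ≈ 66.59 °C. Since T > 0 °C, the all-ice-melts assumption holds.

T_f ≈ 66.6 °C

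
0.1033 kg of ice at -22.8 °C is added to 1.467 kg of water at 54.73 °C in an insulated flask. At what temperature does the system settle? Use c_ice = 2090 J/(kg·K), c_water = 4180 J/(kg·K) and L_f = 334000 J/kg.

Sum of m c ΔT and latent-heat terms is zero:
ice -22.8→0 °C: 0.1033·2090·22.8 = 4922.5
  latent heat to melt: 0.1033·334000 = 34502
  warm the meltwater: 431.79 T
  water: 6132.1(T − 54.73)
6563.9 T = 335608 − 39425 = 296183
T ≈ 45.12 °C (positive, so assuming full melt was valid).

T_f ≈ 45.1 °C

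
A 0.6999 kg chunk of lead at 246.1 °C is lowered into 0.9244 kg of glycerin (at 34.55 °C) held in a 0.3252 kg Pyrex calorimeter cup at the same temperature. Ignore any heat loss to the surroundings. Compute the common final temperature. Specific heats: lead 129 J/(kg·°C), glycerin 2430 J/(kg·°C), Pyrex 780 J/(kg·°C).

T_f ≈ 41.9 °C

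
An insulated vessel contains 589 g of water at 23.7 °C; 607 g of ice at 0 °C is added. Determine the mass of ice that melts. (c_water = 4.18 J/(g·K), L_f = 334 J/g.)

Heat available from the water dropping to 0 °C: 589·4.18·23.7 = 58350 J.
Melting all 607 g of ice would need 607·334 = 202738 J.
58350 J < 202738 J, so only part of the ice melts and the system sits at 0 °C.
Mass melted = 58350/334 ≈ 174.7 g.

m_melted ≈ 175 g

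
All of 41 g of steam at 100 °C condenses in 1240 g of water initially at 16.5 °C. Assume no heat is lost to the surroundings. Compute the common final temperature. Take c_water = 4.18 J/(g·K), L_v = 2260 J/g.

T_f ≈ 36.5 °C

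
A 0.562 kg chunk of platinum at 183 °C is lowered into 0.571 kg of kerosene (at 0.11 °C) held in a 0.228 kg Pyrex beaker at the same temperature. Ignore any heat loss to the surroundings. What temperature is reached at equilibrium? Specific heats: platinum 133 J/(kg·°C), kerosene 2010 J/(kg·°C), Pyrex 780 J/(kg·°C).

T_f ≈ 9.9 °C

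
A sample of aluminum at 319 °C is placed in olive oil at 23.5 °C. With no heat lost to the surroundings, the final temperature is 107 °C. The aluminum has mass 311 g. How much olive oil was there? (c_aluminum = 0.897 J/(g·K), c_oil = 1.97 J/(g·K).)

Net heat exchanged in the isolated system is zero:
311·0.897·(107 − 319) + m·1.97·(107 − 23.5) = 0
164.5 m = 59141
m = 59141/164.5 ≈ 359.5 g

m ≈ 360 g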